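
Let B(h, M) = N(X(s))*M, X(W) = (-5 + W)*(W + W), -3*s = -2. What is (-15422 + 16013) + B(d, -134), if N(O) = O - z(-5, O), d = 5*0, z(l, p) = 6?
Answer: 19523/9 ≈ 2169.2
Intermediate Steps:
s = ⅔ (s = -⅓*(-2) = ⅔ ≈ 0.66667)
X(W) = 2*W*(-5 + W) (X(W) = (-5 + W)*(2*W) = 2*W*(-5 + W))
d = 0
N(O) = -6 + O (N(O) = O - 1*6 = O - 6 = -6 + O)
B(h, M) = -106*M/9 (B(h, M) = (-6 + 2*(⅔)*(-5 + ⅔))*M = (-6 + 2*(⅔)*(-13/3))*M = (-6 - 52/9)*M = -106*M/9)
(-15422 + 16013) + B(d, -134) = (-15422 + 16013) - 106/9*(-134) = 591 + 14204/9 = 19523/9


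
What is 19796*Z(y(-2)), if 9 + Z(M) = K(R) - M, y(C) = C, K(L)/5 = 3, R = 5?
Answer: 158368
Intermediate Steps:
K(L) = 15 (K(L) = 5*3 = 15)
Z(M) = 6 - M (Z(M) = -9 + (15 - M) = 6 - M)
19796*Z(y(-2)) = 19796*(6 - 1*(-2)) = 19796*(6 + 2) = 19796*8 = 158368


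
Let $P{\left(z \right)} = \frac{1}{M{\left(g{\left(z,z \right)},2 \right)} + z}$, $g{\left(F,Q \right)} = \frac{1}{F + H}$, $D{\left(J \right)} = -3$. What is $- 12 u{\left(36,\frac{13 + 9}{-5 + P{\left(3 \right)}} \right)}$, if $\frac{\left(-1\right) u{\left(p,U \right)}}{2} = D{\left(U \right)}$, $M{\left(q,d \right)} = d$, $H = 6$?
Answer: $-72$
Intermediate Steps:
$g{\left(F,Q \right)} = \frac{1}{6 + F}$ ($g{\left(F,Q \right)} = \frac{1}{F + 6} = \frac{1}{6 + F}$)
$P{\left(z \right)} = \frac{1}{2 + z}$
$u{\left(p,U \right)} = 6$ ($u{\left(p,U \right)} = \left(-2\right) \left(-3\right) = 6$)
$- 12 u{\left(36,\frac{13 + 9}{-5 + P{\left(3 \right)}} \right)} = \left(-12\right) 6 = -72$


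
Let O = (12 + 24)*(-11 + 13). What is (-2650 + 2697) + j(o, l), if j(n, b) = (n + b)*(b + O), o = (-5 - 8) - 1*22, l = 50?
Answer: 1877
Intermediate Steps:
o = -35 (o = -13 - 22 = -35)
O = 72 (O = 36*2 = 72)
j(n, b) = (72 + b)*(b + n) (j(n, b) = (n + b)*(b + 72) = (b + n)*(72 + b) = (72 + b)*(b + n))
(-2650 + 2697) + j(o, l) = (-2650 + 2697) + (50² + 72*50 + 72*(-35) + 50*(-35)) = 47 + (2500 + 3600 - 2520 - 1750) = 47 + 1830 = 1877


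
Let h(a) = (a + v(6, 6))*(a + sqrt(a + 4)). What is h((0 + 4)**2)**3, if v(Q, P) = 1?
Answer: 24840128 + 7742888*sqrt(5) ≈ 4.2154e+7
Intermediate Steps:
h(a) = (1 + a)*(a + sqrt(4 + a)) (h(a) = (a + 1)*(a + sqrt(a + 4)) = (1 + a)*(a + sqrt(4 + a)))
h((0 + 4)**2)**3 = ((0 + 4)**2 + ((0 + 4)**2)**2 + sqrt(4 + (0 + 4)**2) + (0 + 4)**2*sqrt(4 + (0 + 4)**2))**3 = (4**2 + (4**2)**2 + sqrt(4 + 4**2) + 4**2*sqrt(4 + 4**2))**3 = (16 + 16**2 + sqrt(4 + 16) + 16*sqrt(4 + 16))**3 = (16 + 256 + sqrt(20) + 16*sqrt(20))**3 = (16 + 256 + 2*sqrt(5) + 16*(2*sqrt(5)))**3 = (16 + 256 + 2*sqrt(5) + 32*sqrt(5))**3 = (272 + 34*sqrt(5))**3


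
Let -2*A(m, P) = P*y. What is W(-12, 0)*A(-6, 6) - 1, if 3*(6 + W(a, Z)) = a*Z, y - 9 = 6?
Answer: 269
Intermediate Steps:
y = 15 (y = 9 + 6 = 15)
W(a, Z) = -6 + Z*a/3 (W(a, Z) = -6 + (a*Z)/3 = -6 + (Z*a)/3 = -6 + Z*a/3)
A(m, P) = -15*P/2 (A(m, P) = -P*15/2 = -15*P/2)
W(-12, 0)*A(-6, 6) - 1 = (-6 + (1/3)*0*(-12))*(-15/2*6) - 1 = (-6 + 0)*(-45) - 1 = -6*(-45) - 1 = 270 - 1 = 269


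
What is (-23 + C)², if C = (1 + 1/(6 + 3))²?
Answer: 3108169/6561 ≈ 473.73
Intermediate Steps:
C = 100/81 (C = (1 + 1/9)² = (1 + ⅑)² = (10/9)² = 100/81 ≈ 1.2346)
(-23 + C)² = (-23 + 100/81)² = (-1763/81)² = 3108169/6561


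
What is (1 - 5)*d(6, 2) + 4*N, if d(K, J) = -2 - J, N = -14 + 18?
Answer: 32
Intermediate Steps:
N = 4
(1 - 5)*d(6, 2) + 4*N = (1 - 5)*(-2 - 1*2) + 4*4 = -4*(-2 - 2) + 16 = -4*(-4) + 16 = 16 + 16 = 32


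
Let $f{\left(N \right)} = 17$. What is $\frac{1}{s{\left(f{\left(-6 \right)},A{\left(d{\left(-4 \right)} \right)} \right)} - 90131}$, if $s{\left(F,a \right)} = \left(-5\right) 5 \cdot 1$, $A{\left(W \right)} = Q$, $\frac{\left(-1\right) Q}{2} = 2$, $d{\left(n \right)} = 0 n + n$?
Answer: $- \frac{1}{90156} \approx -1.1092 \cdot 10^{-5}$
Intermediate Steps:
$d{\left(n \right)} = n$ ($d{\left(n \right)} = 0 + n = n$)
$Q = -4$ ($Q = \left(-2\right) 2 = -4$)
$A{\left(W \right)} = -4$
$s{\left(F,a \right)} = -25$ ($s{\left(F,a \right)} = \left(-25\right) 1 = -25$)
$\frac{1}{s{\left(f{\left(-6 \right)},A{\left(d{\left(-4 \right)} \right)} \right)} - 90131} = \frac{1}{-25 - 90131} = \frac{1}{-90156} = - \frac{1}{90156}$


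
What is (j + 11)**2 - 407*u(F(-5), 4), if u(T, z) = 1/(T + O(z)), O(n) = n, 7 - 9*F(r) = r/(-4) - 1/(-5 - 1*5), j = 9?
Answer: 259940/833 ≈ 312.05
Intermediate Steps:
F(r) = 23/30 + r/36 (F(r) = 7/9 - (r/(-4) - 1/(-5 - 1*5))/9 = 7/9 - (r*(-1/4) - 1/(-5 - 5))/9 = 7/9 - (-r/4 - 1/(-10))/9 = 7/9 - (-r/4 - 1*(-1/10))/9 = 7/9 - (-r/4 + 1/10)/9 = 7/9 - (1/10 - r/4)/9 = 7/9 + (-1/90 + r/36) = 23/30 + r/36)
u(T, z) = 1/(T + z)
(j + 11)**2 - 407*u(F(-5), 4) = (9 + 11)**2 - 407/((23/30 + (1/36)*(-5)) + 4) = 20**2 - 407/((23/30 - 5/36) + 4) = 400 - 407/(113/180 + 4) = 400 - 407/833/180 = 400 - 407*180/833 = 400 - 73260/833 = 259940/833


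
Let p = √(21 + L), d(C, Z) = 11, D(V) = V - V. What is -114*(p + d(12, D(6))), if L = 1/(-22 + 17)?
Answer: -1254 - 228*√130/5 ≈ -1773.9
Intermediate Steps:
D(V) = 0
L = -⅕ (L = 1/(-5) = -⅕ ≈ -0.20000)
p = 2*√130/5 (p = √(21 - ⅕) = √(104/5) = 2*√130/5 ≈ 4.5607)
-114*(p + d(12, D(6))) = -114*(2*√130/5 + 11) = -114*(11 + 2*√130/5) = -1254 - 228*√130/5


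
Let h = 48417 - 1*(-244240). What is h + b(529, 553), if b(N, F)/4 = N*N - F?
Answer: 1409809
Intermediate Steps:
b(N, F) = -4*F + 4*N**2 (b(N, F) = 4*(N*N - F) = 4*(N**2 - F) = -4*F + 4*N**2)
h = 292657 (h = 48417 + 244240 = 292657)
h + b(529, 553) = 292657 + (-4*553 + 4*529**2) = 292657 + (-2212 + 4*279841) = 292657 + (-2212 + 1119364) = 292657 + 1117152 = 1409809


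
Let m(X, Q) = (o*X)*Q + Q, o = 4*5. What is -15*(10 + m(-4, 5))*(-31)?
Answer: -179025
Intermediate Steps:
o = 20
m(X, Q) = Q + 20*Q*X (m(X, Q) = (20*X)*Q + Q = 20*Q*X + Q = Q + 20*Q*X)
-15*(10 + m(-4, 5))*(-31) = -15*(10 + 5*(1 + 20*(-4)))*(-31) = -15*(10 + 5*(1 - 80))*(-31) = -15*(10 + 5*(-79))*(-31) = -15*(10 - 395)*(-31) = -15*(-385)*(-31) = 5775*(-31) = -179025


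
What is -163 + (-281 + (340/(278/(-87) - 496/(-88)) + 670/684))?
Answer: -30331801/99864 ≈ -303.73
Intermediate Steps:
-163 + (-281 + (340/(278/(-87) - 496/(-88)) + 670/684)) = -163 + (-281 + (340/(278*(-1/87) - 496*(-1/88)) + 670*(1/684))) = -163 + (-281 + (340/(-278/87 + 62/11) + 335/342)) = -163 + (-281 + (340/(2336/957) + 335/342)) = -163 + (-281 + (340*(957/2336) + 335/342)) = -163 + (-281 + (81345/584 + 335/342)) = -163 + (-281 + 14007815/99864) = -163 - 14053969/99864 = -30331801/99864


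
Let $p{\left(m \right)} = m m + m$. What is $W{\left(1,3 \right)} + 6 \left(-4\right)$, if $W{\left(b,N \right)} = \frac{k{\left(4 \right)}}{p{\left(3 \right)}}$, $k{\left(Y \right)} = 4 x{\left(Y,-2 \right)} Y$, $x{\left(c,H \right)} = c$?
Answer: $- \frac{56}{3} \approx -18.667$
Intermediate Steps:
$k{\left(Y \right)} = 4 Y^{2}$ ($k{\left(Y \right)} = 4 Y Y = 4 Y^{2}$)
$p{\left(m \right)} = m + m^{2}$ ($p{\left(m \right)} = m^{2} + m = m + m^{2}$)
$W{\left(b,N \right)} = \frac{16}{3}$ ($W{\left(b,N \right)} = \frac{4 \cdot 4^{2}}{3 \left(1 + 3\right)} = \frac{4 \cdot 16}{3 \cdot 4} = \frac{64}{12} = 64 \cdot \frac{1}{12} = \frac{16}{3}$)
$W{\left(1,3 \right)} + 6 \left(-4\right) = \frac{16}{3} + 6 \left(-4\right) = \frac{16}{3} - 24 = - \frac{56}{3}$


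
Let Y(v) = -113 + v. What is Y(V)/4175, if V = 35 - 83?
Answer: -161/4175 ≈ -0.038563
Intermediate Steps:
V = -48
Y(V)/4175 = (-113 - 48)/4175 = -161*1/4175 = -161/4175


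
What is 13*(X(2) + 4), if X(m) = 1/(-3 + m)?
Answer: 39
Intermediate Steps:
13*(X(2) + 4) = 13*(1/(-3 + 2) + 4) = 13*(1/(-1) + 4) = 13*(-1 + 4) = 13*3 = 39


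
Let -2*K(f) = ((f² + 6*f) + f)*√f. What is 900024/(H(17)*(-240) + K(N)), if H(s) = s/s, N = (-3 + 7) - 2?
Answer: -12000320/3191 + 450012*√2/3191 ≈ -3561.2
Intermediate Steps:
N = 2 (N = 4 - 2 = 2)
H(s) = 1
K(f) = -√f*(f² + 7*f)/2 (K(f) = -((f² + 6*f) + f)*√f/2 = -(f² + 7*f)*√f/2 = -√f*(f² + 7*f)/2)
900024/(H(17)*(-240) + K(N)) = 900024/(1*(-240) + 2^(3/2)*(-7 - 1*2)/2) = 900024/(-240 + (2*√2)*(-7 - 2)/2) = 900024/(-240 + (½)*(2*√2)*(-9)) = 900024/(-240 - 9*√2)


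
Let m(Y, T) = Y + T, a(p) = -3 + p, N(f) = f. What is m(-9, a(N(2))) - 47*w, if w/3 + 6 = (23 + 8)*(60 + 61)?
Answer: -528055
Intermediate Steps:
w = 11235 (w = -18 + 3*((23 + 8)*(60 + 61)) = -18 + 3*(31*121) = -18 + 3*3751 = -18 + 11253 = 11235)
m(Y, T) = T + Y
m(-9, a(N(2))) - 47*w = ((-3 + 2) - 9) - 47*11235 = (-1 - 9) - 528045 = -10 - 528045 = -528055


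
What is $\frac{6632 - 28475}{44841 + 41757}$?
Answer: $- \frac{2427}{9622} \approx -0.25223$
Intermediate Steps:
$\frac{6632 - 28475}{44841 + 41757} = - \frac{21843}{86598} = \left(-21843\right) \frac{1}{86598} = - \frac{2427}{9622}$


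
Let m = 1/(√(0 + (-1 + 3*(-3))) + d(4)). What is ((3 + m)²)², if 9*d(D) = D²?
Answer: 30088321784289/322826239684 - 751425033627*I*√10/80706559921 ≈ 93.203 - 29.443*I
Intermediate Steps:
d(D) = D²/9
m = 1/(16/9 + I*√10) (m = 1/(√(0 + (-1 + 3*(-3))) + (⅑)*4²) = 1/(√(0 + (-1 - 9)) + (⅑)*16) = 1/(√(0 - 10) + 16/9) = 1/(√(-10) + 16/9) = 1/(I*√10 + 16/9) = 1/(16/9 + I*√10) ≈ 0.13508 - 0.24029*I)
((3 + m)²)² = ((3 + (72/533 - 81*I*√10/1066))²)² = ((1671/533 - 81*I*√10/1066)²)² = (1671/533 - 81*I*√10/1066)⁴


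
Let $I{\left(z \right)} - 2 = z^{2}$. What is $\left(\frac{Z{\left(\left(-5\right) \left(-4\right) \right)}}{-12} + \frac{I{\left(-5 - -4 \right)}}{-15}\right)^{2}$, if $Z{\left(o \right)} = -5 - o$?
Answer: $\frac{12769}{3600} \approx 3.5469$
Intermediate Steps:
$I{\left(z \right)} = 2 + z^{2}$
$\left(\frac{Z{\left(\left(-5\right) \left(-4\right) \right)}}{-12} + \frac{I{\left(-5 - -4 \right)}}{-15}\right)^{2} = \left(\frac{-5 - \left(-5\right) \left(-4\right)}{-12} + \frac{2 + \left(-5 - -4\right)^{2}}{-15}\right)^{2} = \left(\left(-5 - 20\right) \left(- \frac{1}{12}\right) + \left(2 + \left(-5 + 4\right)^{2}\right) \left(- \frac{1}{15}\right)\right)^{2} = \left(\left(-5 - 20\right) \left(- \frac{1}{12}\right) + \left(2 + \left(-1\right)^{2}\right) \left(- \frac{1}{15}\right)\right)^{2} = \left(\left(-25\right) \left(- \frac{1}{12}\right) + \left(2 + 1\right) \left(- \frac{1}{15}\right)\right)^{2} = \left(\frac{25}{12} + 3 \left(- \frac{1}{15}\right)\right)^{2} = \left(\frac{25}{12} - \frac{1}{5}\right)^{2} = \left(\frac{113}{60}\right)^{2} = \frac{12769}{3600}$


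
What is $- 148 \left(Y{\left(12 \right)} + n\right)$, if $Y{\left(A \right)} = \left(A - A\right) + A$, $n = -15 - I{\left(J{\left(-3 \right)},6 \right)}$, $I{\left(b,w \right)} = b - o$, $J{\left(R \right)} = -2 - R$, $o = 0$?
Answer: $592$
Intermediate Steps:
$I{\left(b,w \right)} = b$ ($I{\left(b,w \right)} = b - 0 = b + 0 = b$)
$n = -16$ ($n = -15 - \left(-2 - -3\right) = -15 - \left(-2 + 3\right) = -15 - 1 = -16$)
$Y{\left(A \right)} = A$ ($Y{\left(A \right)} = 0 + A = A$)
$- 148 \left(Y{\left(12 \right)} + n\right) = - 148 \left(12 - 16\right) = \left(-148\right) \left(-4\right) = 592$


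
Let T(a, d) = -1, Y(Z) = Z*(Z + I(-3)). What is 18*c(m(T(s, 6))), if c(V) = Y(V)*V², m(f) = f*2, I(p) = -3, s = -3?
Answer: 720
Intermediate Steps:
Y(Z) = Z*(-3 + Z) (Y(Z) = Z*(Z - 3) = Z*(-3 + Z))
m(f) = 2*f
c(V) = V³*(-3 + V) (c(V) = (V*(-3 + V))*V² = V³*(-3 + V))
18*c(m(T(s, 6))) = 18*((2*(-1))³*(-3 + 2*(-1))) = 18*((-2)³*(-3 - 2)) = 18*(-8*(-5)) = 18*40 = 720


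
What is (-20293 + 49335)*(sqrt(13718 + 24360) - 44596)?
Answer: -1295157032 + 29042*sqrt(38078) ≈ -1.2895e+9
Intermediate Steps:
(-20293 + 49335)*(sqrt(13718 + 24360) - 44596) = 29042*(sqrt(38078) - 44596) = 29042*(-44596 + sqrt(38078)) = -1295157032 + 29042*sqrt(38078)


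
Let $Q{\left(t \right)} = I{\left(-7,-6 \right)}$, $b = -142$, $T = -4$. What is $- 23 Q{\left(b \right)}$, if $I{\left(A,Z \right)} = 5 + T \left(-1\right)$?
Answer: $-207$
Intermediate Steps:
$I{\left(A,Z \right)} = 9$ ($I{\left(A,Z \right)} = 5 - -4 = 5 + 4 = 9$)
$Q{\left(t \right)} = 9$
$- 23 Q{\left(b \right)} = \left(-23\right) 9 = -207$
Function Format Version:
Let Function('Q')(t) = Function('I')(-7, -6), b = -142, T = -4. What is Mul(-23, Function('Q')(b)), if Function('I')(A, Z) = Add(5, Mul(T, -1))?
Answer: -207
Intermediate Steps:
Function('I')(A, Z) = 9 (Function('I')(A, Z) = Add(5, Mul(-4, -1)) = Add(5, 4) = 9)
Function('Q')(t) = 9
Mul(-23, Function('Q')(b)) = Mul(-23, 9) = -207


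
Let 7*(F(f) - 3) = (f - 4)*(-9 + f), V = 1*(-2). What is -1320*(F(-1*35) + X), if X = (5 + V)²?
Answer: -2376000/7 ≈ -3.3943e+5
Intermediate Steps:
V = -2
X = 9 (X = (5 - 2)² = 3² = 9)
F(f) = 3 + (-9 + f)*(-4 + f)/7 (F(f) = 3 + ((f - 4)*(-9 + f))/7 = 3 + ((-4 + f)*(-9 + f))/7 = 3 + ((-9 + f)*(-4 + f))/7 = 3 + (-9 + f)*(-4 + f)/7)
-1320*(F(-1*35) + X) = -1320*((57/7 - (-13)*35/7 + (-1*35)²/7) + 9) = -1320*((57/7 - 13/7*(-35) + (⅐)*(-35)²) + 9) = -1320*((57/7 + 65 + (⅐)*1225) + 9) = -1320*((57/7 + 65 + 175) + 9) = -1320*(1737/7 + 9) = -1320*1800/7 = -2376000/7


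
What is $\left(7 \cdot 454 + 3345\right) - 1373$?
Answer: $5150$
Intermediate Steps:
$\left(7 \cdot 454 + 3345\right) - 1373 = \left(3178 + 3345\right) - 1373 = 6523 - 1373 = 5150$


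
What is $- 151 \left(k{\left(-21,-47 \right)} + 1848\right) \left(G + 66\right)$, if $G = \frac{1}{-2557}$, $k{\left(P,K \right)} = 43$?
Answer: $- \frac{48188184701}{2557} \approx -1.8846 \cdot 10^{7}$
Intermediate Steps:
$G = - \frac{1}{2557} \approx -0.00039108$
$- 151 \left(k{\left(-21,-47 \right)} + 1848\right) \left(G + 66\right) = - 151 \left(43 + 1848\right) \left(- \frac{1}{2557} + 66\right) = - 151 \cdot 1891 \cdot \frac{168761}{2557} = \left(-151\right) \frac{319127051}{2557} = - \frac{48188184701}{2557}$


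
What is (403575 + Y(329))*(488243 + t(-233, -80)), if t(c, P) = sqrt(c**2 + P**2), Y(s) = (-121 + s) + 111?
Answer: 197198418242 + 403894*sqrt(60689) ≈ 1.9730e+11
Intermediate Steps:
Y(s) = -10 + s
t(c, P) = sqrt(P**2 + c**2)
(403575 + Y(329))*(488243 + t(-233, -80)) = (403575 + (-10 + 329))*(488243 + sqrt((-80)**2 + (-233)**2)) = (403575 + 319)*(488243 + sqrt(6400 + 54289)) = 403894*(488243 + sqrt(60689)) = 197198418242 + 403894*sqrt(60689)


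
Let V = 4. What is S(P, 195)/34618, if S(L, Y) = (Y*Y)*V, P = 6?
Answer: 76050/17309 ≈ 4.3937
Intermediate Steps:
S(L, Y) = 4*Y² (S(L, Y) = (Y*Y)*4 = Y²*4 = 4*Y²)
S(P, 195)/34618 = (4*195²)/34618 = (4*38025)*(1/34618) = 152100*(1/34618) = 76050/17309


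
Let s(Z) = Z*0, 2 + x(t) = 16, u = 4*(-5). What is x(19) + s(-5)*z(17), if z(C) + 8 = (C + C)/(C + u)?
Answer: 14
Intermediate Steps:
u = -20
x(t) = 14 (x(t) = -2 + 16 = 14)
s(Z) = 0
z(C) = -8 + 2*C/(-20 + C) (z(C) = -8 + (C + C)/(C - 20) = -8 + (2*C)/(-20 + C) = -8 + 2*C/(-20 + C))
x(19) + s(-5)*z(17) = 14 + 0*(2*(80 - 3*17)/(-20 + 17)) = 14 + 0*(2*(80 - 51)/(-3)) = 14 + 0*(2*(-⅓)*29) = 14 + 0*(-58/3) = 14 + 0 = 14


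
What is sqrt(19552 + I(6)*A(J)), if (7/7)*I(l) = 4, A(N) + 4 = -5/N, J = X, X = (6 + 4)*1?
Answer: sqrt(19534) ≈ 139.76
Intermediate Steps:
X = 10 (X = 10*1 = 10)
J = 10
A(N) = -4 - 5/N
I(l) = 4
sqrt(19552 + I(6)*A(J)) = sqrt(19552 + 4*(-4 - 5/10)) = sqrt(19552 + 4*(-4 - 5*1/10)) = sqrt(19552 + 4*(-4 - 1/2)) = sqrt(19552 + 4*(-9/2)) = sqrt(19552 - 18) = sqrt(19534)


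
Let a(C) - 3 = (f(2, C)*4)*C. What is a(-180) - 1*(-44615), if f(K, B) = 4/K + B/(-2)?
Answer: -21622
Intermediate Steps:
f(K, B) = 4/K - B/2 (f(K, B) = 4/K + B*(-½) = 4/K - B/2)
a(C) = 3 + C*(8 - 2*C) (a(C) = 3 + ((4/2 - C/2)*4)*C = 3 + ((4*(½) - C/2)*4)*C = 3 + ((2 - C/2)*4)*C = 3 + (8 - 2*C)*C = 3 + C*(8 - 2*C))
a(-180) - 1*(-44615) = (3 - 2*(-180)*(-4 - 180)) - 1*(-44615) = (3 - 2*(-180)*(-184)) + 44615 = (3 - 66240) + 44615 = -66237 + 44615 = -21622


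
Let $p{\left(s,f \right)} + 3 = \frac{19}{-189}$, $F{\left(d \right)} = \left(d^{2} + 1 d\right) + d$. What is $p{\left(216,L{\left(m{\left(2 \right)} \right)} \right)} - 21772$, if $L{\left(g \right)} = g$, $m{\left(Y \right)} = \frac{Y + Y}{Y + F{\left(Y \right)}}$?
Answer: $- \frac{4115494}{189} \approx -21775.0$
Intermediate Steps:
$F{\left(d \right)} = d^{2} + 2 d$ ($F{\left(d \right)} = \left(d^{2} + d\right) + d = \left(d + d^{2}\right) + d = d^{2} + 2 d$)
$m{\left(Y \right)} = \frac{2 Y}{Y + Y \left(2 + Y\right)}$ ($m{\left(Y \right)} = \frac{Y + Y}{Y + Y \left(2 + Y\right)} = \frac{2 Y}{Y + Y \left(2 + Y\right)}$)
$p{\left(s,f \right)} = - \frac{586}{189}$ ($p{\left(s,f \right)} = -3 + \frac{19}{-189} = -3 + 19 \left(- \frac{1}{189}\right) = -3 - \frac{19}{189} = - \frac{586}{189}$)
$p{\left(216,L{\left(m{\left(2 \right)} \right)} \right)} - 21772 = - \frac{586}{189} - 21772 = - \frac{4115494}{189}$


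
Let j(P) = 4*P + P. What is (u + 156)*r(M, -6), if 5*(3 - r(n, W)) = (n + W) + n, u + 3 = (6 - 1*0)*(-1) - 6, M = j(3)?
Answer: -1269/5 ≈ -253.80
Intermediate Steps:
j(P) = 5*P
M = 15 (M = 5*3 = 15)
u = -15 (u = -3 + ((6 - 1*0)*(-1) - 6) = -3 + ((6 + 0)*(-1) - 6) = -3 + (6*(-1) - 6) = -3 + (-6 - 6) = -3 - 12 = -15)
r(n, W) = 3 - 2*n/5 - W/5 (r(n, W) = 3 - ((n + W) + n)/5 = 3 - ((W + n) + n)/5 = 3 - (W + 2*n)/5 = 3 + (-2*n/5 - W/5) = 3 - 2*n/5 - W/5)
(u + 156)*r(M, -6) = (-15 + 156)*(3 - ⅖*15 - ⅕*(-6)) = 141*(3 - 6 + 6/5) = 141*(-9/5) = -1269/5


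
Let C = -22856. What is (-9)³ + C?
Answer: -23585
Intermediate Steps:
(-9)³ + C = (-9)³ - 22856 = -729 - 22856 = -23585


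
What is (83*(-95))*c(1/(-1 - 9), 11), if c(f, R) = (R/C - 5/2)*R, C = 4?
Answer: -86735/4 ≈ -21684.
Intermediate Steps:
c(f, R) = R*(-5/2 + R/4) (c(f, R) = (R/4 - 5/2)*R = (-5/2 + R/4)*R = R*(-5/2 + R/4))
(83*(-95))*c(1/(-1 - 9), 11) = (83*(-95))*((¼)*11*(-10 + 11)) = -7885*11/4 = -86735/4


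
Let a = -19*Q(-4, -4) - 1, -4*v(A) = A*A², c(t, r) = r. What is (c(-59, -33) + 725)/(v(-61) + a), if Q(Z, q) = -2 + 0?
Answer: 2768/227129 ≈ 0.012187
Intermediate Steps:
Q(Z, q) = -2
v(A) = -A³/4 (v(A) = -A*A²/4 = -A³/4)
a = 37 (a = -19*(-2) - 1 = 38 - 1 = 37)
(c(-59, -33) + 725)/(v(-61) + a) = (-33 + 725)/(-¼*(-61)³ + 37) = 692/(-¼*(-226981) + 37) = 692/(226981/4 + 37) = 692/(227129/4) = 692*(4/227129) = 2768/227129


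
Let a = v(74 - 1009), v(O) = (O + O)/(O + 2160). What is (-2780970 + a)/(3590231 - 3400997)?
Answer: -340669012/23181165 ≈ -14.696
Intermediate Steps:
v(O) = 2*O/(2160 + O) (v(O) = (2*O)/(2160 + O) = 2*O/(2160 + O))
a = -374/245 (a = 2*(74 - 1009)/(2160 + (74 - 1009)) = 2*(-935)/(2160 - 935) = 2*(-935)/1225 = 2*(-935)*(1/1225) = -374/245 ≈ -1.5265)
(-2780970 + a)/(3590231 - 3400997) = (-2780970 - 374/245)/(3590231 - 3400997) = -681338024/245/189234 = -681338024/245*1/189234 = -340669012/23181165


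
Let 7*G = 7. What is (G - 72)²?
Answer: 5041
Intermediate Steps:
G = 1 (G = (⅐)*7 = 1)
(G - 72)² = (1 - 72)² = (-71)² = 5041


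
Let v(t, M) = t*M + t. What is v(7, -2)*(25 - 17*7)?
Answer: 658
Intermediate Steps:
v(t, M) = t + M*t (v(t, M) = M*t + t = t + M*t)
v(7, -2)*(25 - 17*7) = (7*(1 - 2))*(25 - 17*7) = (7*(-1))*(25 - 119) = -7*(-94) = 658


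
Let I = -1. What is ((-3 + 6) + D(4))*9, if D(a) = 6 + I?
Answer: 72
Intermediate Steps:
D(a) = 5 (D(a) = 6 - 1 = 5)
((-3 + 6) + D(4))*9 = ((-3 + 6) + 5)*9 = (3 + 5)*9 = 8*9 = 72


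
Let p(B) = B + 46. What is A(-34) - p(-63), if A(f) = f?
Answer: -17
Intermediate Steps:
p(B) = 46 + B
A(-34) - p(-63) = -34 - (46 - 63) = -34 - 1*(-17) = -34 + 17 = -17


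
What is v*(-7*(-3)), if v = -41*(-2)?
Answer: 1722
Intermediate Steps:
v = 82
v*(-7*(-3)) = 82*(-7*(-3)) = 82*21 = 1722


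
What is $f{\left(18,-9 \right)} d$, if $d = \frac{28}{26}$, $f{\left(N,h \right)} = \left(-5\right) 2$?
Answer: $- \frac{140}{13} \approx -10.769$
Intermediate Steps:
$f{\left(N,h \right)} = -10$
$d = \frac{14}{13}$ ($d = 28 \cdot \frac{1}{26} = \frac{14}{13} \approx 1.0769$)
$f{\left(18,-9 \right)} d = \left(-10\right) \frac{14}{13} = - \frac{140}{13}$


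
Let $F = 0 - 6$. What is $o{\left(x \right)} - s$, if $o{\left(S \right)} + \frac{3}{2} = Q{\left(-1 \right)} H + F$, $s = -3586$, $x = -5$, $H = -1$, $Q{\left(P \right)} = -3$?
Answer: $\frac{7163}{2} \approx 3581.5$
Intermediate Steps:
$F = -6$ ($F = 0 - 6 = -6$)
$o{\left(S \right)} = - \frac{9}{2}$ ($o{\left(S \right)} = - \frac{3}{2} - 3 = - \frac{9}{2}$)
$o{\left(x \right)} - s = - \frac{9}{2} - -3586 = - \frac{9}{2} + 3586 = \frac{7163}{2}$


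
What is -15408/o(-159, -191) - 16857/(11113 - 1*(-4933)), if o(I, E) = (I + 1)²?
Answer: -167013729/100143086 ≈ -1.6678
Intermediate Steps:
o(I, E) = (1 + I)²
-15408/o(-159, -191) - 16857/(11113 - 1*(-4933)) = -15408/(1 - 159)² - 16857/(11113 - 1*(-4933)) = -15408/((-158)²) - 16857/(11113 + 4933) = -15408/24964 - 16857/16046 = -15408*1/24964 - 16857*1/16046 = -3852/6241 - 16857/16046 = -167013729/100143086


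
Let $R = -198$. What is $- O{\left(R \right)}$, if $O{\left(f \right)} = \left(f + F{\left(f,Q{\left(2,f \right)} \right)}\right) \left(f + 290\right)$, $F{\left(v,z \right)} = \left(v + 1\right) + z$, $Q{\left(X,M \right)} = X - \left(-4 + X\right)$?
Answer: $35972$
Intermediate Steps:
$Q{\left(X,M \right)} = 4$
$F{\left(v,z \right)} = 1 + v + z$ ($F{\left(v,z \right)} = \left(1 + v\right) + z = 1 + v + z$)
$O{\left(f \right)} = \left(5 + 2 f\right) \left(290 + f\right)$ ($O{\left(f \right)} = \left(f + \left(1 + f + 4\right)\right) \left(f + 290\right) = \left(f + \left(5 + f\right)\right) \left(290 + f\right) = \left(5 + 2 f\right) \left(290 + f\right)$)
$- O{\left(R \right)} = - (1450 + 2 \left(-198\right)^{2} + 585 \left(-198\right)) = - (1450 + 2 \cdot 39204 - 115830) = - (1450 + 78408 - 115830) = \left(-1\right) \left(-35972\right) = 35972$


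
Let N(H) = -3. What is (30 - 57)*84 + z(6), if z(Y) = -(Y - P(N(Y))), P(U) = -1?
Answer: -2275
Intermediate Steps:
z(Y) = -1 - Y (z(Y) = -(Y - 1*(-1)) = -(Y + 1) = -(1 + Y) = -1 - Y)
(30 - 57)*84 + z(6) = (30 - 57)*84 + (-1 - 1*6) = -27*84 + (-1 - 6) = -2268 - 7 = -2275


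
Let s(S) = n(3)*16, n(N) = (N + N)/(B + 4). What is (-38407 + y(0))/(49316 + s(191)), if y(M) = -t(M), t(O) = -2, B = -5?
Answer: -7681/9844 ≈ -0.78027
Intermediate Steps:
n(N) = -2*N (n(N) = (N + N)/(-5 + 4) = (2*N)/(-1) = (2*N)*(-1) = -2*N)
s(S) = -96 (s(S) = -2*3*16 = -6*16 = -96)
y(M) = 2 (y(M) = -1*(-2) = 2)
(-38407 + y(0))/(49316 + s(191)) = (-38407 + 2)/(49316 - 96) = -38405/49220 = -38405*1/49220 = -7681/9844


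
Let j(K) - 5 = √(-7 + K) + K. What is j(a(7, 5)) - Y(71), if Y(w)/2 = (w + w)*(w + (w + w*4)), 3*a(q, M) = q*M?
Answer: -362902/3 + √42/3 ≈ -1.2097e+5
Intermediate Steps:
a(q, M) = M*q/3 (a(q, M) = (q*M)/3 = (M*q)/3 = M*q/3)
j(K) = 5 + K + √(-7 + K) (j(K) = 5 + (√(-7 + K) + K) = 5 + (K + √(-7 + K)) = 5 + K + √(-7 + K))
Y(w) = 24*w² (Y(w) = 2*((w + w)*(w + (w + w*4))) = 2*((2*w)*(w + (w + 4*w))) = 2*((2*w)*(w + 5*w)) = 2*((2*w)*(6*w)) = 2*(12*w²) = 24*w²)
j(a(7, 5)) - Y(71) = (5 + (⅓)*5*7 + √(-7 + (⅓)*5*7)) - 24*71² = (5 + 35/3 + √(-7 + 35/3)) - 24*5041 = (5 + 35/3 + √(14/3)) - 1*120984 = (5 + 35/3 + √42/3) - 120984 = (50/3 + √42/3) - 120984 = -362902/3 + √42/3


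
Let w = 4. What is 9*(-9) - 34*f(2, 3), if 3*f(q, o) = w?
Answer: -379/3 ≈ -126.33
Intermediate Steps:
f(q, o) = 4/3 (f(q, o) = (1/3)*4 = 4/3)
9*(-9) - 34*f(2, 3) = 9*(-9) - 34*4/3 = -81 - 136/3 = -379/3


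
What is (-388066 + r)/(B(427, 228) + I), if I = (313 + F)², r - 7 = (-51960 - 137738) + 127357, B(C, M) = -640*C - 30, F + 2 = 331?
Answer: -225200/69427 ≈ -3.2437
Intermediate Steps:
F = 329 (F = -2 + 331 = 329)
B(C, M) = -30 - 640*C
r = -62334 (r = 7 + ((-51960 - 137738) + 127357) = 7 + (-189698 + 127357) = 7 - 62341 = -62334)
I = 412164 (I = (313 + 329)² = 642² = 412164)
(-388066 + r)/(B(427, 228) + I) = (-388066 - 62334)/((-30 - 640*427) + 412164) = -450400/((-30 - 273280) + 412164) = -450400/(-273310 + 412164) = -450400/138854 = -450400*1/138854 = -225200/69427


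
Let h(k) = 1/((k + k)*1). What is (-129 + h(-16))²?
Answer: 17048641/1024 ≈ 16649.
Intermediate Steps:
h(k) = 1/(2*k) (h(k) = 1/((2*k)*1) = 1/(2*k))
(-129 + h(-16))² = (-129 + (½)/(-16))² = (-129 + (½)*(-1/16))² = (-129 - 1/32)² = (-4129/32)² = 17048641/1024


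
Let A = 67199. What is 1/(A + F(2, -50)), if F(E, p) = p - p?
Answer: 1/67199 ≈ 1.4881e-5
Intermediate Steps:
F(E, p) = 0
1/(A + F(2, -50)) = 1/(67199 + 0) = 1/67199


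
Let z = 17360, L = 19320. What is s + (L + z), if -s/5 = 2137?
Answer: 25995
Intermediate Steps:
s = -10685 (s = -5*2137 = -10685)
s + (L + z) = -10685 + (19320 + 17360) = -10685 + 36680 = 25995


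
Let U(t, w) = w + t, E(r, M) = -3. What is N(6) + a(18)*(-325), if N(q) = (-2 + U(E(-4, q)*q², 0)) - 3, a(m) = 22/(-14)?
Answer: 2784/7 ≈ 397.71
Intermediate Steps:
a(m) = -11/7 (a(m) = 22*(-1/14) = -11/7)
U(t, w) = t + w
N(q) = -5 - 3*q² (N(q) = (-2 + (-3*q² + 0)) - 3 = (-2 - 3*q²) - 3 = -5 - 3*q²)
N(6) + a(18)*(-325) = (-5 - 3*6²) - 11/7*(-325) = (-5 - 3*36) + 3575/7 = (-5 - 108) + 3575/7 = -113 + 3575/7 = 2784/7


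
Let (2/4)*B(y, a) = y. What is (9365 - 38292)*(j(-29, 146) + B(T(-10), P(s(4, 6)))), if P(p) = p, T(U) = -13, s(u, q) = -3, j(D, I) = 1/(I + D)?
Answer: 87967007/117 ≈ 7.5186e+5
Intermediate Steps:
j(D, I) = 1/(D + I)
B(y, a) = 2*y
(9365 - 38292)*(j(-29, 146) + B(T(-10), P(s(4, 6)))) = (9365 - 38292)*(1/(-29 + 146) + 2*(-13)) = -28927*(1/117 - 26) = -28927*(-3041/117) = 87967007/117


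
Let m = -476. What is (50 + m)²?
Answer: 181476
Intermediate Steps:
(50 + m)² = (50 - 476)² = (-426)² = 181476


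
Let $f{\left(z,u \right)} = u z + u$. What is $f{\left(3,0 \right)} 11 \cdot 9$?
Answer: $0$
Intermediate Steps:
$f{\left(z,u \right)} = u + u z$
$f{\left(3,0 \right)} 11 \cdot 9 = 0 \left(1 + 3\right) 11 \cdot 9 = 0 \cdot 4 \cdot 11 \cdot 9 = 0 \cdot 11 \cdot 9 = 0 \cdot 9 = 0$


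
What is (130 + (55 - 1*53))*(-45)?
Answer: -5940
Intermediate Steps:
(130 + (55 - 1*53))*(-45) = (130 + (55 - 53))*(-45) = (130 + 2)*(-45) = 132*(-45) = -5940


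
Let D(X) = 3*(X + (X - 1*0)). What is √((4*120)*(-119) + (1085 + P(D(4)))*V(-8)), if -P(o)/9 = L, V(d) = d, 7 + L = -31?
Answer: 2*I*√17134 ≈ 261.79*I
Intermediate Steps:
L = -38 (L = -7 - 31 = -38)
D(X) = 6*X (D(X) = 3*(X + (X + 0)) = 3*(X + X) = 3*(2*X) = 6*X)
P(o) = 342 (P(o) = -9*(-38) = 342)
√((4*120)*(-119) + (1085 + P(D(4)))*V(-8)) = √((4*120)*(-119) + (1085 + 342)*(-8)) = √(480*(-119) + 1427*(-8)) = √(-57120 - 11416) = √(-68536) = 2*I*√17134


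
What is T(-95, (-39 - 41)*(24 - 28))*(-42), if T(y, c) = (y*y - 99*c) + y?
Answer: 955500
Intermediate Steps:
T(y, c) = y + y² - 99*c (T(y, c) = (y² - 99*c) + y = y + y² - 99*c)
T(-95, (-39 - 41)*(24 - 28))*(-42) = (-95 + (-95)² - 99*(-39 - 41)*(24 - 28))*(-42) = (-95 + 9025 - (-7920)*(-4))*(-42) = (-95 + 9025 - 99*320)*(-42) = (-95 + 9025 - 31680)*(-42) = -22750*(-42) = 955500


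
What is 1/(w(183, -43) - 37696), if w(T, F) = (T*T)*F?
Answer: -1/1477723 ≈ -6.7672e-7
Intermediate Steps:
w(T, F) = F*T² (w(T, F) = T²*F = F*T²)
1/(w(183, -43) - 37696) = 1/(-43*183² - 37696) = 1/(-43*33489 - 37696) = 1/(-1440027 - 37696) = 1/(-1477723) = -1/1477723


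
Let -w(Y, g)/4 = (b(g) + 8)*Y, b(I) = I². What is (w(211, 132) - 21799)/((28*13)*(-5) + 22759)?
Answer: -14734407/20939 ≈ -703.68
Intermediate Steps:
w(Y, g) = -4*Y*(8 + g²) (w(Y, g) = -4*(g² + 8)*Y = -4*(8 + g²)*Y = -4*Y*(8 + g²))
(w(211, 132) - 21799)/((28*13)*(-5) + 22759) = (-4*211*(8 + 132²) - 21799)/((28*13)*(-5) + 22759) = (-4*211*(8 + 17424) - 21799)/(364*(-5) + 22759) = (-4*211*17432 - 21799)/(-1820 + 22759) = (-14712608 - 21799)/20939 = -14734407*1/20939 = -14734407/20939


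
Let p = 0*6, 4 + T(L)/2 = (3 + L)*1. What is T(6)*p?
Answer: 0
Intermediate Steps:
T(L) = -2 + 2*L (T(L) = -8 + 2*((3 + L)*1) = -8 + 2*(3 + L) = -8 + (6 + 2*L) = -2 + 2*L)
p = 0
T(6)*p = (-2 + 2*6)*0 = (-2 + 12)*0 = 10*0 = 0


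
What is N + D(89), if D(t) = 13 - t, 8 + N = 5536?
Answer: 5452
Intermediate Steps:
N = 5528 (N = -8 + 5536 = 5528)
N + D(89) = 5528 + (13 - 1*89) = 5528 + (13 - 89) = 5528 - 76 = 5452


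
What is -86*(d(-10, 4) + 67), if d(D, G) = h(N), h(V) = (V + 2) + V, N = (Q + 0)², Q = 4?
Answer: -8686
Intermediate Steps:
N = 16 (N = (4 + 0)² = 4² = 16)
h(V) = 2 + 2*V (h(V) = (2 + V) + V = 2 + 2*V)
d(D, G) = 34 (d(D, G) = 2 + 2*16 = 2 + 32 = 34)
-86*(d(-10, 4) + 67) = -86*(34 + 67) = -86*101 = -8686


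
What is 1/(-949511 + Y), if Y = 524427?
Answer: -1/425084 ≈ -2.3525e-6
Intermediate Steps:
1/(-949511 + Y) = 1/(-949511 + 524427) = 1/(-425084) = -1/425084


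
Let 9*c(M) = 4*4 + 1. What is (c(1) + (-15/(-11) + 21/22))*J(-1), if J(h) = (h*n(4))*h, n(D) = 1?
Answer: 833/198 ≈ 4.2071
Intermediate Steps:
c(M) = 17/9 (c(M) = (4*4 + 1)/9 = (16 + 1)/9 = (1/9)*17 = 17/9)
J(h) = h**2 (J(h) = (h*1)*h = h*h = h**2)
(c(1) + (-15/(-11) + 21/22))*J(-1) = (17/9 + (-15/(-11) + 21/22))*(-1)**2 = (17/9 + (-15*(-1/11) + 21*(1/22)))*1 = (17/9 + (15/11 + 21/22))*1 = (17/9 + 51/22)*1 = (833/198)*1 = 833/198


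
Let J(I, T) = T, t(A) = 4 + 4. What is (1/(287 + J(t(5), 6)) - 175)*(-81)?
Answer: 4153194/293 ≈ 14175.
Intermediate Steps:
t(A) = 8
(1/(287 + J(t(5), 6)) - 175)*(-81) = (1/(287 + 6) - 175)*(-81) = (1/293 - 175)*(-81) = -51274/293*(-81) = 4153194/293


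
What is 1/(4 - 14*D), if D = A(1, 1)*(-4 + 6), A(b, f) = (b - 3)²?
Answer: -1/108 ≈ -0.0092593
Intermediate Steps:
A(b, f) = (-3 + b)²
D = 8 (D = (-3 + 1)²*(-4 + 6) = (-2)²*2 = 4*2 = 8)
1/(4 - 14*D) = 1/(4 - 14*8) = 1/(4 - 112) = 1/(-108) = -1/108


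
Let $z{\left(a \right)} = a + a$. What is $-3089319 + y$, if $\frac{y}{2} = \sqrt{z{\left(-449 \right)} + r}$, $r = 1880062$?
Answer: $-3089319 + 12 \sqrt{52199} \approx -3.0866 \cdot 10^{6}$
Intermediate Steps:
$z{\left(a \right)} = 2 a$
$y = 12 \sqrt{52199}$ ($y = 2 \sqrt{2 \left(-449\right) + 1880062} = 2 \sqrt{-898 + 1880062} = 2 \sqrt{1879164} = 2 \cdot 6 \sqrt{52199} = 12 \sqrt{52199} \approx 2741.7$)
$-3089319 + y = -3089319 + 12 \sqrt{52199}$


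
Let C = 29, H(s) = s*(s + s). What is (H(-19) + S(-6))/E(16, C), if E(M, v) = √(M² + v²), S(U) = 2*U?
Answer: 710*√1097/1097 ≈ 21.437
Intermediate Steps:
H(s) = 2*s² (H(s) = s*(2*s) = 2*s²)
(H(-19) + S(-6))/E(16, C) = (2*(-19)² + 2*(-6))/(√(16² + 29²)) = (2*361 - 12)/(√(256 + 841)) = (722 - 12)/(√1097) = 710*(√1097/1097) = 710*√1097/1097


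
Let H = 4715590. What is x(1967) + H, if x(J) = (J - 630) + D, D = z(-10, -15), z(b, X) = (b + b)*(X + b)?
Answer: 4717427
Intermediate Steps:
z(b, X) = 2*b*(X + b) (z(b, X) = (2*b)*(X + b) = 2*b*(X + b))
D = 500 (D = 2*(-10)*(-15 - 10) = 2*(-10)*(-25) = 500)
x(J) = -130 + J (x(J) = (J - 630) + 500 = (-630 + J) + 500 = -130 + J)
x(1967) + H = (-130 + 1967) + 4715590 = 1837 + 4715590 = 4717427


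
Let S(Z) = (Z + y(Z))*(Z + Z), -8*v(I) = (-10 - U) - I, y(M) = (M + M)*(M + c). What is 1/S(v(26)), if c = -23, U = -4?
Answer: -1/1184 ≈ -0.00084459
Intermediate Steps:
y(M) = 2*M*(-23 + M) (y(M) = (M + M)*(M - 23) = (2*M)*(-23 + M) = 2*M*(-23 + M))
v(I) = 3/4 + I/8 (v(I) = -((-10 - 1*(-4)) - I)/8 = -((-10 + 4) - I)/8 = -(-6 - I)/8 = 3/4 + I/8)
S(Z) = 2*Z*(Z + 2*Z*(-23 + Z)) (S(Z) = (Z + 2*Z*(-23 + Z))*(Z + Z) = (Z + 2*Z*(-23 + Z))*(2*Z) = 2*Z*(Z + 2*Z*(-23 + Z)))
1/S(v(26)) = 1/((3/4 + (1/8)*26)**2*(-90 + 4*(3/4 + (1/8)*26))) = 1/((3/4 + 13/4)**2*(-90 + 4*(3/4 + 13/4))) = 1/(4**2*(-90 + 4*4)) = 1/(16*(-90 + 16)) = 1/(16*(-74)) = 1/(-1184) = -1/1184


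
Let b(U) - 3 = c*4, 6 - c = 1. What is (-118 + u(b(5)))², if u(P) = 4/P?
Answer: 7344100/529 ≈ 13883.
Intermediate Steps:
c = 5 (c = 6 - 1*1 = 6 - 1 = 5)
b(U) = 23 (b(U) = 3 + 5*4 = 3 + 20 = 23)
(-118 + u(b(5)))² = (-118 + 4/23)² = (-2710/23)² = 7344100/529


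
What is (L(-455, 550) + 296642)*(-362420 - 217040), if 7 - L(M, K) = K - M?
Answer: -171313872240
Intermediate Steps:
L(M, K) = 7 + M - K (L(M, K) = 7 - (K - M) = 7 + (M - K) = 7 + M - K)
(L(-455, 550) + 296642)*(-362420 - 217040) = ((7 - 455 - 1*550) + 296642)*(-362420 - 217040) = ((7 - 455 - 550) + 296642)*(-579460) = (-998 + 296642)*(-579460) = 295644*(-579460) = -171313872240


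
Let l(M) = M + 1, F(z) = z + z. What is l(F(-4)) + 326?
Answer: 319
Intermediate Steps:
F(z) = 2*z
l(M) = 1 + M
l(F(-4)) + 326 = (1 + 2*(-4)) + 326 = (1 - 8) + 326 = -7 + 326 = 319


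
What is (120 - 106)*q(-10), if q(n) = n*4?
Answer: -560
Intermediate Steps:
q(n) = 4*n
(120 - 106)*q(-10) = (120 - 106)*(4*(-10)) = 14*(-40) = -560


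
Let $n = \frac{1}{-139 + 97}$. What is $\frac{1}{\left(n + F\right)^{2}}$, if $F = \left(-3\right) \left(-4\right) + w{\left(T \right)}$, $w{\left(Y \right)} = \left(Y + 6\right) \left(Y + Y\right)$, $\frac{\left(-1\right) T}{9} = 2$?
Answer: $\frac{1764}{347710609} \approx 5.0732 \cdot 10^{-6}$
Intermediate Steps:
$T = -18$ ($T = \left(-9\right) 2 = -18$)
$w{\left(Y \right)} = 2 Y \left(6 + Y\right)$ ($w{\left(Y \right)} = \left(6 + Y\right) 2 Y = 2 Y \left(6 + Y\right)$)
$n = - \frac{1}{42}$ ($n = \frac{1}{-42} = - \frac{1}{42} \approx -0.02381$)
$F = 444$ ($F = \left(-3\right) \left(-4\right) + 2 \left(-18\right) \left(6 - 18\right) = 12 + 2 \left(-18\right) \left(-12\right) = 12 + 432 = 444$)
$\frac{1}{\left(n + F\right)^{2}} = \frac{1}{\left(- \frac{1}{42} + 444\right)^{2}} = \frac{1}{\left(\frac{18647}{42}\right)^{2}} = \frac{1}{\frac{347710609}{1764}} = \frac{1764}{347710609}$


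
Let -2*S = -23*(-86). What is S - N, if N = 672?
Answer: -1661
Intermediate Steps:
S = -989 (S = -(-23)*(-86)/2 = -1/2*1978 = -989)
S - N = -989 - 1*672 = -989 - 672 = -1661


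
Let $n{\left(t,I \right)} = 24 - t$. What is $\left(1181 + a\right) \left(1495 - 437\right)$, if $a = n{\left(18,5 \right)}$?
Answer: $1255846$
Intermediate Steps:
$a = 6$ ($a = 24 - 18 = 6$)
$\left(1181 + a\right) \left(1495 - 437\right) = \left(1181 + 6\right) \left(1495 - 437\right) = 1187 \cdot 1058 = 1255846$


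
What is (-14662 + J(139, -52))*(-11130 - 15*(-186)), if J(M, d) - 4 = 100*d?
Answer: 165615720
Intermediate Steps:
J(M, d) = 4 + 100*d
(-14662 + J(139, -52))*(-11130 - 15*(-186)) = (-14662 + (4 + 100*(-52)))*(-11130 - 15*(-186)) = (-14662 + (4 - 5200))*(-11130 + 2790) = (-14662 - 5196)*(-8340) = -19858*(-8340) = 165615720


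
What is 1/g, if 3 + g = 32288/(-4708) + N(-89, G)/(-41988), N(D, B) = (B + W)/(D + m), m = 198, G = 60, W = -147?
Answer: -1795588828/17701084959 ≈ -0.10144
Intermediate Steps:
N(D, B) = (-147 + B)/(198 + D) (N(D, B) = (B - 147)/(D + 198) = (-147 + B)/(198 + D))
g = -17701084959/1795588828 (g = -3 + (32288/(-4708) + ((-147 + 60)/(198 - 89))/(-41988)) = -3 + (32288*(-1/4708) + (-87/109)*(-1/41988)) = -3 + (-8072/1177 + ((1/109)*(-87))*(-1/41988)) = -3 + (-8072/1177 - 87/109*(-1/41988)) = -3 + (-8072/1177 + 29/1525564) = -3 - 12314318475/1795588828 = -17701084959/1795588828 ≈ -9.8581)
1/g = 1/(-17701084959/1795588828) = -1795588828/17701084959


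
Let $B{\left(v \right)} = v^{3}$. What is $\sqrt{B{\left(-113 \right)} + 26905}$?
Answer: $2 i \sqrt{353998} \approx 1190.0 i$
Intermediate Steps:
$\sqrt{B{\left(-113 \right)} + 26905} = \sqrt{\left(-113\right)^{3} + 26905} = \sqrt{-1442897 + 26905} = \sqrt{-1415992} = 2 i \sqrt{353998}$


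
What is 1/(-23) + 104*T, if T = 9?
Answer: 21527/23 ≈ 935.96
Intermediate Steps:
1/(-23) + 104*T = 1/(-23) + 104*9 = -1/23 + 936 = 21527/23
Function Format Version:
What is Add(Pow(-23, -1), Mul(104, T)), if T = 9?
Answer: Rational(21527, 23) ≈ 935.96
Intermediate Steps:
Add(Pow(-23, -1), Mul(104, T)) = Add(Pow(-23, -1), Mul(104, 9)) = Add(Rational(-1, 23), 936) = Rational(21527, 23)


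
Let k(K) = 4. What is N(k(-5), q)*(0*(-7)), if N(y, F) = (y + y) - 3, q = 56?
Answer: 0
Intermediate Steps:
N(y, F) = -3 + 2*y (N(y, F) = 2*y - 3 = -3 + 2*y)
N(k(-5), q)*(0*(-7)) = (-3 + 2*4)*(0*(-7)) = (-3 + 8)*0 = 5*0 = 0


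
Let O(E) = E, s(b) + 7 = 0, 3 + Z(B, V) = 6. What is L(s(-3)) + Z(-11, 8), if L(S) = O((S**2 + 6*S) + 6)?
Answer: 16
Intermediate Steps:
Z(B, V) = 3 (Z(B, V) = -3 + 6 = 3)
s(b) = -7 (s(b) = -7 + 0 = -7)
L(S) = 6 + S**2 + 6*S (L(S) = (S**2 + 6*S) + 6 = 6 + S**2 + 6*S)
L(s(-3)) + Z(-11, 8) = (6 + (-7)**2 + 6*(-7)) + 3 = (6 + 49 - 42) + 3 = 13 + 3 = 16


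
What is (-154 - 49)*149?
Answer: -30247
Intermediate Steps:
(-154 - 49)*149 = -203*149 = -30247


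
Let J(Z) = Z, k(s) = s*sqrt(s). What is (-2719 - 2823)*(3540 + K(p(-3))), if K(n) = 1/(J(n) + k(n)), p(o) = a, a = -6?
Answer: (-19618680*sqrt(6) + 58853269*I/3)/(sqrt(6) - I) ≈ -1.9619e+7 - 323.22*I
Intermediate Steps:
k(s) = s**(3/2)
p(o) = -6
K(n) = 1/(n + n**(3/2))
(-2719 - 2823)*(3540 + K(p(-3))) = (-2719 - 2823)*(3540 + 1/(-6 + (-6)**(3/2))) = -5542*(3540 + 1/(-6 - 6*I*sqrt(6))) = -19618680 - 5542/(-6 - 6*I*sqrt(6))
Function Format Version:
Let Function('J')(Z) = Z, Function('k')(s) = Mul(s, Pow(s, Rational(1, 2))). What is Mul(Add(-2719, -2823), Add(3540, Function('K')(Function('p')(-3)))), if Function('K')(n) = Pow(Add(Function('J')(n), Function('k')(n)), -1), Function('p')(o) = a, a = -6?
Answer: Mul(Pow(Add(Pow(6, Rational(1, 2)), Mul(-1, I)), -1), Add(Mul(-19618680, Pow(6, Rational(1, 2))), Mul(Rational(58853269, 3), I))) ≈ Add(-1.9619e+7, Mul(-323.22, I))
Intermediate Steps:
Function('k')(s) = Pow(s, Rational(3, 2))
Function('p')(o) = -6
Function('K')(n) = Pow(Add(n, Pow(n, Rational(3, 2))), -1)
Mul(Add(-2719, -2823), Add(3540, Function('K')(Function('p')(-3)))) = Mul(Add(-2719, -2823), Add(3540, Pow(Add(-6, Pow(-6, Rational(3, 2))), -1))) = Mul(-5542, Add(3540, Pow(Add(-6, Mul(-6, I, Pow(6, Rational(1, 2)))), -1))) = Add(-19618680, Mul(-5542, Pow(Add(-6, Mul(-6, I, Pow(6, Rational(1, 2)))), -1)))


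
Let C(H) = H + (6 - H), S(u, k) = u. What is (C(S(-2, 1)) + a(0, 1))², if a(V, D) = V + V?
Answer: 36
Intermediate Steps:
a(V, D) = 2*V
C(H) = 6
(C(S(-2, 1)) + a(0, 1))² = (6 + 2*0)² = (6 + 0)² = 6² = 36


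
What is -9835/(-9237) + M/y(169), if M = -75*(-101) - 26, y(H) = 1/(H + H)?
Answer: 23568788029/9237 ≈ 2.5516e+6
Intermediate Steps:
y(H) = 1/(2*H)
M = 7549 (M = 7575 - 26 = 7549)
-9835/(-9237) + M/y(169) = -9835/(-9237) + 7549/(((½)/169)) = -9835*(-1/9237) + 7549/(((½)*(1/169))) = 9835/9237 + 7549/(1/338) = 9835/9237 + 7549*338 = 9835/9237 + 2551562 = 23568788029/9237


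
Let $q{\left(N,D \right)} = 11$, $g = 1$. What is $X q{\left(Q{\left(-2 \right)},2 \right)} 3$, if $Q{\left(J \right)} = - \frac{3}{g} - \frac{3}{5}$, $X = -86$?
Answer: $-2838$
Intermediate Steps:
$Q{\left(J \right)} = - \frac{18}{5}$ ($Q{\left(J \right)} = - \frac{3}{1} - \frac{3}{5} = \left(-3\right) 1 - \frac{3}{5} = -3 - \frac{3}{5} = - \frac{18}{5}$)
$X q{\left(Q{\left(-2 \right)},2 \right)} 3 = \left(-86\right) 11 \cdot 3 = \left(-946\right) 3 = -2838$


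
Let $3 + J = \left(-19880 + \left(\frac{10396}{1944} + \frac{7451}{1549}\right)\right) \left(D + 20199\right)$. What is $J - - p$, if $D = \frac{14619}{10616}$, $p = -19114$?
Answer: $- \frac{118811754286358891}{295995312} \approx -4.014 \cdot 10^{8}$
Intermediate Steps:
$D = \frac{14619}{10616}$ ($D = 14619 \cdot \frac{1}{10616} = \frac{14619}{10616} \approx 1.3771$)
$J = - \frac{118806096631965323}{295995312}$ ($J = -3 + \left(-19880 + \left(\frac{10396}{1944} + \frac{7451}{1549}\right)\right) \left(\frac{14619}{10616} + 20199\right) = -3 + \left(-19880 + \left(10396 \cdot \frac{1}{1944} + 7451 \cdot \frac{1}{1549}\right)\right) \frac{214447203}{10616} = -3 + \left(-19880 + \left(\frac{2599}{486} + \frac{7451}{1549}\right)\right) \frac{214447203}{10616} = -3 + \left(-19880 + \frac{7647037}{752814}\right) \frac{214447203}{10616} = -3 - \frac{118806095743979387}{295995312} = - \frac{118806096631965323}{295995312} \approx -4.0138 \cdot 10^{8}$)
$J - - p = - \frac{118806096631965323}{295995312} - \left(-1\right) \left(-19114\right) = - \frac{118806096631965323}{295995312} - 19114 = - \frac{118811754286358891}{295995312}$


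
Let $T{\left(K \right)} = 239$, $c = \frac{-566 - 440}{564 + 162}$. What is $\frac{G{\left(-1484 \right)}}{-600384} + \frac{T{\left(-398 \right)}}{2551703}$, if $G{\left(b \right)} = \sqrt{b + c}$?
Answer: $\frac{239}{2551703} - \frac{i \sqrt{1617585}}{19812672} \approx 9.3663 \cdot 10^{-5} - 6.4193 \cdot 10^{-5} i$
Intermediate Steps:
$c = - \frac{503}{363}$ ($c = - \frac{1006}{726} = \left(-1006\right) \frac{1}{726} = - \frac{503}{363} \approx -1.3857$)
$G{\left(b \right)} = \sqrt{- \frac{503}{363} + b}$ ($G{\left(b \right)} = \sqrt{b - \frac{503}{363}} = \sqrt{- \frac{503}{363} + b}$)
$\frac{G{\left(-1484 \right)}}{-600384} + \frac{T{\left(-398 \right)}}{2551703} = \frac{\frac{1}{33} \sqrt{-1509 + 1089 \left(-1484\right)}}{-600384} + \frac{239}{2551703} = \frac{\sqrt{-1509 - 1616076}}{33} \left(- \frac{1}{600384}\right) + 239 \cdot \frac{1}{2551703} = \frac{\sqrt{-1617585}}{33} \left(- \frac{1}{600384}\right) + \frac{239}{2551703} = \frac{i \sqrt{1617585}}{33} \left(- \frac{1}{600384}\right) + \frac{239}{2551703} = - \frac{i \sqrt{1617585}}{19812672} + \frac{239}{2551703} = \frac{239}{2551703} - \frac{i \sqrt{1617585}}{19812672}$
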